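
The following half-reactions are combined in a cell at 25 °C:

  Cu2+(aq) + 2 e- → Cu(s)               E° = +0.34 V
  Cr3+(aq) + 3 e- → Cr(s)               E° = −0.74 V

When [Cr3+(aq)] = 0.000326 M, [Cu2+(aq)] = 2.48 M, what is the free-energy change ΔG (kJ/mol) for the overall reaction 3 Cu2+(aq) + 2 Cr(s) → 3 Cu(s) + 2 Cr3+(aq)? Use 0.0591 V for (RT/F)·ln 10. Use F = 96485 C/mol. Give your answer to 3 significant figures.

E°cell = +0.34 − (−0.74) = +1.08 V; the balanced reaction transfers n = 6 electrons.
Here Q = [Cr3+(aq)]^2 / [Cu2+(aq)]^3 = 6.97×10^−9 (log Q = −8.157), giving E = +1.08 − (0.0591/6)·(−8.157) = +1.1603 V.
ΔG = −nFE = −(6)(96485)(+1.1603) J/mol = −672 kJ/mol.

−672 kJ/mol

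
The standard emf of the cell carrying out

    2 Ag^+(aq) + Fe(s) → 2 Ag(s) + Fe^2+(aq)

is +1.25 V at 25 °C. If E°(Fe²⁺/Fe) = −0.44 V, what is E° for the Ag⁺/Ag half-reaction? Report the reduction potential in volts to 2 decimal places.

+0.81 V

In the reaction as written the Ag⁺/Ag couple is reduced (cathode) and Fe²⁺/Fe is oxidized (anode), so E°cell = E°(Ag⁺/Ag) − E°(Fe²⁺/Fe).
E°(Ag⁺/Ag) = E°cell + E°(anode) = +1.25 + (−0.44) = +0.81 V.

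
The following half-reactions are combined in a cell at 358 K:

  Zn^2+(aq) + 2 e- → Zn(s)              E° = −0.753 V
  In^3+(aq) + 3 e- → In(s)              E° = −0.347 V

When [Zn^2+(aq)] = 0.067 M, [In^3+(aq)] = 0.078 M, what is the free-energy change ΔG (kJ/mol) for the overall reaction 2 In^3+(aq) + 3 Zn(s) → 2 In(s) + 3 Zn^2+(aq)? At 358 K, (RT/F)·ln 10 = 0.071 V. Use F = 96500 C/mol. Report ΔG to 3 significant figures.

−244 kJ/mol

With In³⁺/In reduced at the cathode, E°cell = −0.347 − (−0.753) = +0.406 V and n = 6.
The reaction quotient is [Zn^2+(aq)]^3 / [In^3+(aq)]^2 = 0.0494; by Nernst, E = +0.406 − (0.071/6)(−1.306) = +0.4215 V.
Then ΔG = −nFE = −6 × 96500 × +0.4215 J/mol = −244 kJ/mol.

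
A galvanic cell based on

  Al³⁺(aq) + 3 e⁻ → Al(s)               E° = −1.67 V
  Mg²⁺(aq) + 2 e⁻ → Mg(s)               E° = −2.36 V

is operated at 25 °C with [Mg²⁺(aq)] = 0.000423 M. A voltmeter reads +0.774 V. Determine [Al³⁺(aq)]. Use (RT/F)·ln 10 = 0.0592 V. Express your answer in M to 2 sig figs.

Al³⁺/Al is the cathode (higher E°); E°cell = −1.67 − (−2.36) = +0.69 V with n = 6.
Rearranging E = E° − (0.0592/n)·log Q gives log Q = 6(+0.69 − (+0.774))/0.0592 = −8.514.
The balanced reaction is 2 Al³⁺(aq) + 3 Mg(s) → 2 Al(s) + 3 Mg²⁺(aq), so Q = [Mg²⁺(aq)]^3 / [Al³⁺(aq)]^2.
Isolating [Al³⁺(aq)] in Q = 10^{−8.514} yields log [Al³⁺(aq)] = −0.803, i.e. 0.16 M.

0.16 M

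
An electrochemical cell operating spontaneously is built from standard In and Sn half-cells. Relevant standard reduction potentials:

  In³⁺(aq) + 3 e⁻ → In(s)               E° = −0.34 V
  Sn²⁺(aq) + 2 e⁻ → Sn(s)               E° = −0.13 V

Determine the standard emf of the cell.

+0.21 V

Of the two couples in this cell, the one with the more positive reduction potential is reduced at the cathode: here that is Sn²⁺/Sn (−0.13 V); In³⁺/In (−0.34 V) is the anode.
E°cell = E°(cathode) − E°(anode) = −0.13 − (−0.34) = +0.21 V.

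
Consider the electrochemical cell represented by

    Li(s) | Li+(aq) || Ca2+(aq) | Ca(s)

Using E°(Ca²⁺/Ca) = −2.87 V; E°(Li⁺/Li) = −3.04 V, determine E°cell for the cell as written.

By convention the left-hand electrode in cell notation is the anode (oxidation) and the right-hand electrode is the cathode (reduction).
E°cell = E°(right) − E°(left) = −2.87 − (−3.04) = +0.17 V.

+0.17 V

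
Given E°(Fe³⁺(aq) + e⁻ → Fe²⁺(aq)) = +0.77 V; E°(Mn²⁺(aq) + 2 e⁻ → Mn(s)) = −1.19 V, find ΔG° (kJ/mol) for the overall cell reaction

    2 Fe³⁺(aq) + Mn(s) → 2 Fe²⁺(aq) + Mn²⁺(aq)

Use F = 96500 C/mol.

In the reaction as written Fe³⁺(aq) is reduced, so the Fe³⁺/Fe²⁺ couple is the cathode and Mn²⁺/Mn is the anode.
E°cell = +0.77 − (−1.19) = +1.96 V; balancing electrons gives n = 2.
ΔG° = −nFE°cell = −(2)(96500)(+1.96) J/mol = −378 kJ/mol.

−378 kJ/mol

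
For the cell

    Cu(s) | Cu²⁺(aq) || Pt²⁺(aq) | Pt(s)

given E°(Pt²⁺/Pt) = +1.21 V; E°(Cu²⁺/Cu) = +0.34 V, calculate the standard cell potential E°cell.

By convention the left-hand electrode in cell notation is the anode (oxidation) and the right-hand electrode is the cathode (reduction).
E°cell = E°(right) − E°(left) = +1.21 − (+0.34) = +0.87 V.

+0.87 V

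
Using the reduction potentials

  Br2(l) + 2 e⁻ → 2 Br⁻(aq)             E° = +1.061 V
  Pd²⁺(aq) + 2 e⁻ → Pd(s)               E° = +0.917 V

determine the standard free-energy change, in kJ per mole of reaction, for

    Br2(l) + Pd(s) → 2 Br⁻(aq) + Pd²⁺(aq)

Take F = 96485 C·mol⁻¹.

−27.8 kJ/mol

In the reaction as written Br2(l) is reduced, so the Br₂/Br⁻ couple is the cathode and Pd²⁺/Pd is the anode.
E°cell = +1.061 − (+0.917) = +0.144 V; balancing electrons gives n = 2.
ΔG° = −nFE°cell = −(2)(96485)(+0.144) J/mol = −27.8 kJ/mol.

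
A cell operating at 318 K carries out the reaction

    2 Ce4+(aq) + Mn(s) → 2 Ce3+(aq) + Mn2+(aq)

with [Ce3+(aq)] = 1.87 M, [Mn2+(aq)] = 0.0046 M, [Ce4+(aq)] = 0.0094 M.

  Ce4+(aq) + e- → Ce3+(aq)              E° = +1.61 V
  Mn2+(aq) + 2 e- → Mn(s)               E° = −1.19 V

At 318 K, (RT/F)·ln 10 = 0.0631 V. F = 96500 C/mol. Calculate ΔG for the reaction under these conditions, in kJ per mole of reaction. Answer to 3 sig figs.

With Ce⁴⁺/Ce³⁺ reduced at the cathode, E°cell = +1.61 − (−1.19) = +2.80 V and n = 2.
Q = ([Ce3+(aq)]^2·[Mn2+(aq)]) / [Ce4+(aq)]^2 = 182, so log Q = 2.260 and E = +2.80 − (0.0631/2)(2.260) = +2.7287 V.
Then ΔG = −nFE = −2 × 96500 × +2.7287 J/mol = −527 kJ/mol.

−527 kJ/mol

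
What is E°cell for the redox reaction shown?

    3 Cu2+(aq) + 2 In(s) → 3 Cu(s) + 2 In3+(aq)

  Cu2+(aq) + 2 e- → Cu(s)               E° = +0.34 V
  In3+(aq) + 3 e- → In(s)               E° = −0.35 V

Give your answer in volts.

In the reaction as written, Cu2+(aq) is reduced (cathode) and In3+(aq) is produced by oxidation at the anode.
E°cell = E°(cathode) − E°(anode) = +0.34 − (−0.35) = +0.69 V.
The positive value indicates the reaction is spontaneous as written.

+0.69 V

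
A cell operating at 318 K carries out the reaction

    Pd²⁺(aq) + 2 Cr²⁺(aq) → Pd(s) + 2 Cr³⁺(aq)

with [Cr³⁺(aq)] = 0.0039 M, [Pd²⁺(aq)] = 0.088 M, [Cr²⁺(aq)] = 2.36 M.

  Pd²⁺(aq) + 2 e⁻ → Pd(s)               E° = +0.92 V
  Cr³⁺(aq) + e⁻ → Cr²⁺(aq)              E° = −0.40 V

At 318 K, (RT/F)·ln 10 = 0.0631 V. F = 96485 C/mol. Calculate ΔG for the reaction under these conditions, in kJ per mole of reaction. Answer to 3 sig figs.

With Pd²⁺/Pd reduced at the cathode, E°cell = +0.92 − (−0.40) = +1.32 V and n = 2.
Q = [Cr³⁺(aq)]^2 / ([Pd²⁺(aq)]·[Cr²⁺(aq)]^2) = 3.1×10^−5, so log Q = −4.508 and E = +1.32 − (0.0631/2)(−4.508) = +1.4622 V.
ΔG = −nFE = −(2)(96485)(+1.4622) J/mol = −282 kJ/mol.

−282 kJ/mol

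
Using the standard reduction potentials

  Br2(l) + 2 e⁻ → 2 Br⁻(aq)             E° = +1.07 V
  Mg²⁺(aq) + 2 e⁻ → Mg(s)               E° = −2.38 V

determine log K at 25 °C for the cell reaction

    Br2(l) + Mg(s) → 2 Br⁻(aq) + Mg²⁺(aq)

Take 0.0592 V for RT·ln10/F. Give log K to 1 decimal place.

The Br₂/Br⁻ couple is reduced (cathode); E°cell = +1.07 − (−2.38) = +3.45 V with n = 2.
At equilibrium E = 0, so log K = nE°cell / 0.0592 = (2)(+3.45) / 0.0592 = 116.6.

log K = 116.6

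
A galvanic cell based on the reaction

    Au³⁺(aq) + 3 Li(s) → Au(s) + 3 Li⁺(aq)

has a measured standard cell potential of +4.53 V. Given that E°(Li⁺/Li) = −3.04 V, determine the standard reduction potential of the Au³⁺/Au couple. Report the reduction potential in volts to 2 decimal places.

In the reaction as written the Au³⁺/Au couple is reduced (cathode) and Li⁺/Li is oxidized (anode), so E°cell = E°(Au³⁺/Au) − E°(Li⁺/Li).
E°(Au³⁺/Au) = E°cell + E°(anode) = +4.53 + (−3.04) = +1.49 V.

+1.49 V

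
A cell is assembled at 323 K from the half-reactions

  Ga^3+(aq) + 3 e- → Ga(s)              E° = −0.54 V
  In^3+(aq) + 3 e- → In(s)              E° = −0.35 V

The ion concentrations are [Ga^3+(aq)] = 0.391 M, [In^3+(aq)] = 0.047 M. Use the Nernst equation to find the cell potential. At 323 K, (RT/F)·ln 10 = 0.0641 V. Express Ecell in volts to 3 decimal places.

+0.170 V

Since E°(In³⁺/In) > E°(Ga³⁺/Ga), In³⁺/In serves as the cathode.
E°cell = −0.35 − (−0.54) = +0.19 V, with n = 3 electrons transferred.
For the overall reaction In^3+(aq) + Ga(s) → In(s) + Ga^3+(aq), Q = [Ga^3+(aq)] / [In^3+(aq)] = 8.32, giving log Q = 0.920.
Applying E = E° − (RT ln10/nF)·log Q gives +0.19 − (0.0641/3)(0.920) = +0.170 V.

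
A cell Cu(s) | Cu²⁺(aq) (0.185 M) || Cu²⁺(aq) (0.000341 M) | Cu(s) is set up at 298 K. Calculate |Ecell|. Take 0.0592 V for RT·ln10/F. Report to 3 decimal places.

0.081 V

For a concentration cell E°cell = 0, since both electrodes use the same couple.
The compartment with the higher Cu²⁺(aq) concentration (0.185 M) acts as the cathode; ions are reduced there and produced at the dilute (0.000341 M) anode.
With n = 2, Ecell = −(0.0592/2)·log([dilute]/[conc]) = −(0.0592/2)·log(0.000341/0.185) = +0.081 V.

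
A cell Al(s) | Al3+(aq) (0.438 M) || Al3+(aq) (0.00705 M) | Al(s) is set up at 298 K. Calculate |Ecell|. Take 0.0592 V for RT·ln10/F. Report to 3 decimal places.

0.035 V

For a concentration cell E°cell = 0, since both electrodes use the same couple.
The compartment with the higher Al3+(aq) concentration (0.438 M) acts as the cathode; ions are reduced there and produced at the dilute (0.00705 M) anode.
With n = 3, Ecell = −(0.0592/3)·log([dilute]/[conc]) = −(0.0592/3)·log(0.00705/0.438) = +0.035 V.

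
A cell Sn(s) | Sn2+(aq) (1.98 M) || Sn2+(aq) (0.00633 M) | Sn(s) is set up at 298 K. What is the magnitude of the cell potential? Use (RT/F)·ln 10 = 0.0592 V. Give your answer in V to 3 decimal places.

For a concentration cell E°cell = 0, since both electrodes use the same couple.
The compartment with the higher Sn2+(aq) concentration (1.98 M) acts as the cathode; ions are reduced there and produced at the dilute (0.00633 M) anode.
With n = 2, Ecell = −(0.0592/2)·log([dilute]/[conc]) = −(0.0592/2)·log(0.00633/1.98) = +0.074 V.

0.074 V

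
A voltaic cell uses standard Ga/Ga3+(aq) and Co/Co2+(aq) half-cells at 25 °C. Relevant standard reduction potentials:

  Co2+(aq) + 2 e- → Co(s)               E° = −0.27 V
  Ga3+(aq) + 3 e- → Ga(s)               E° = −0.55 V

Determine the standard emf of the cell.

The Co²⁺/Co couple has the higher E°, so Co ion is reduced (cathode) and Ga is oxidized (anode).
E°cell = E°(cathode) − E°(anode) = −0.27 − (−0.55) = +0.28 V.

+0.28 V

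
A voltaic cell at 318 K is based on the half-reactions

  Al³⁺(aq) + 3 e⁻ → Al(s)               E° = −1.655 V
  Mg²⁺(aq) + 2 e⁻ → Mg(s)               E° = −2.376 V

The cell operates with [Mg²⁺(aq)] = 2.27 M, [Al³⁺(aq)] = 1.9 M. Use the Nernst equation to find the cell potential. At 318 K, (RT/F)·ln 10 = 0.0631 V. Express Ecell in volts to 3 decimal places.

Since E°(Al³⁺/Al) > E°(Mg²⁺/Mg), Al³⁺/Al serves as the cathode.
The standard potential is −1.655 − (−2.376) = +0.721 V and the balanced reaction transfers n = 6 electrons.
The balanced reaction is 2 Al³⁺(aq) + 3 Mg(s) → 2 Al(s) + 3 Mg²⁺(aq), so Q = [Mg²⁺(aq)]^3 / [Al³⁺(aq)]^2 = 3.24 and log Q = 0.511.
By the Nernst equation, E = +0.721 − (0.0631/6)·(0.511) = +0.716 V.

+0.716 V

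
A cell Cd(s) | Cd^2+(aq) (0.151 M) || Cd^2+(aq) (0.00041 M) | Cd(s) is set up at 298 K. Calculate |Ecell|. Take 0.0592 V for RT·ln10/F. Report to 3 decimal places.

0.076 V

For a concentration cell E°cell = 0, since both electrodes use the same couple.
The compartment with the higher Cd^2+(aq) concentration (0.151 M) acts as the cathode; ions are reduced there and produced at the dilute (0.00041 M) anode.
With n = 2, Ecell = −(0.0592/2)·log([dilute]/[conc]) = −(0.0592/2)·log(0.00041/0.151) = +0.076 V.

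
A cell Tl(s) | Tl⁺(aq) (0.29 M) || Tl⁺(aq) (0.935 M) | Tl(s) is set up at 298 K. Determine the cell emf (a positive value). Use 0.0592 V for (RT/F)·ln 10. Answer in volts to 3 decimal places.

0.030 V

For a concentration cell E°cell = 0, since both electrodes use the same couple.
The compartment with the higher Tl⁺(aq) concentration (0.935 M) acts as the cathode; ions are reduced there and produced at the dilute (0.29 M) anode.
With n = 1, Ecell = −(0.0592/1)·log([dilute]/[conc]) = −(0.0592/1)·log(0.29/0.935) = +0.030 V.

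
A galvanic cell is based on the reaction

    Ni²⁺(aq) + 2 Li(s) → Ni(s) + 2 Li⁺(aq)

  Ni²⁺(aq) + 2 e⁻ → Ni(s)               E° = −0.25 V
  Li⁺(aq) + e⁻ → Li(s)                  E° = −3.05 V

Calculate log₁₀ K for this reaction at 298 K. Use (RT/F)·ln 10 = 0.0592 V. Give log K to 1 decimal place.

log K = 94.6

The Ni²⁺/Ni couple is reduced (cathode); E°cell = −0.25 − (−3.05) = +2.80 V with n = 2.
At equilibrium E = 0, so log K = nE°cell / 0.0592 = (2)(+2.80) / 0.0592 = 94.6.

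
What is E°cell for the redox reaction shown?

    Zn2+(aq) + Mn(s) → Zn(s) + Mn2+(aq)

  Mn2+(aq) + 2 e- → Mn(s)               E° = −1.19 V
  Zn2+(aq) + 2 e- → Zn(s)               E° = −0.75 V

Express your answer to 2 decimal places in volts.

In the reaction as written, Zn2+(aq) is reduced (cathode) and Mn2+(aq) is produced by oxidation at the anode.
E°cell = E°(cathode) − E°(anode) = −0.75 − (−1.19) = +0.44 V.

+0.44 V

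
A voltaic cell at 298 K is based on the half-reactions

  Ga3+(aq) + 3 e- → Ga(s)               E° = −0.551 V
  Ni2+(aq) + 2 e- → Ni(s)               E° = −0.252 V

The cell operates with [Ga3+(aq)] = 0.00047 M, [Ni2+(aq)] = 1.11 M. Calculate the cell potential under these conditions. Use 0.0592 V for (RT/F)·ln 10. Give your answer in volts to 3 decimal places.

+0.366 V

Since E°(Ni²⁺/Ni) > E°(Ga³⁺/Ga), Ni²⁺/Ni serves as the cathode.
E°cell = E°cat − E°an = −0.252 − (−0.551) = +0.299 V; n = 6.
For the overall reaction 3 Ni2+(aq) + 2 Ga(s) → 3 Ni(s) + 2 Ga3+(aq), Q = [Ga3+(aq)]^2 / [Ni2+(aq)]^3 = 1.62×10^−7, giving log Q = −6.792.
By the Nernst equation, E = +0.299 − (0.0592/6)·(−6.792) = +0.366 V.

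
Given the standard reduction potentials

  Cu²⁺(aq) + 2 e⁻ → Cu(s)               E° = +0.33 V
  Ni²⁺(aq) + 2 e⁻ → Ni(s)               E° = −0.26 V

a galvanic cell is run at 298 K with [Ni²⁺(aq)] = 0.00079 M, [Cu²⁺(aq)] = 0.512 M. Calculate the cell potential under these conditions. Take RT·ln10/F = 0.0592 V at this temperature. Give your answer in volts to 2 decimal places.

Cu²⁺/Cu is reduced (cathode, E° = +0.33 V) and Ni²⁺/Ni is oxidized (anode).
E°cell = +0.33 − (−0.26) = +0.59 V, with n = 2 electrons transferred.
The balanced reaction is Cu²⁺(aq) + Ni(s) → Cu(s) + Ni²⁺(aq), so Q = [Ni²⁺(aq)] / [Cu²⁺(aq)] = 0.00154 and log Q = −2.812.
E = E° − (0.0592/n)·log Q = +0.59 − (0.0592/2)(−2.812) = +0.67 V.

+0.67 V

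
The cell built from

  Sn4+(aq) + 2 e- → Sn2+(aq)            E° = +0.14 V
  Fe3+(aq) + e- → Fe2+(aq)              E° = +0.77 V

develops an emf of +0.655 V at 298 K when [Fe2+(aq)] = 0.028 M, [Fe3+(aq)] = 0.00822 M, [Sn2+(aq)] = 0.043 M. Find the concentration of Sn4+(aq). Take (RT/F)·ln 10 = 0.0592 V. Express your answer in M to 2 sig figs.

0.00053 M

Fe³⁺/Fe²⁺ is the cathode (higher E°); E°cell = +0.77 − (+0.14) = +0.63 V with n = 2.
Rearranging E = E° − (0.0592/n)·log Q gives log Q = 2(+0.63 − (+0.655))/0.0592 = −0.845.
For 2 Fe3+(aq) + Sn2+(aq) → 2 Fe2+(aq) + Sn4+(aq), the reaction quotient is Q = ([Fe2+(aq)]^2·[Sn4+(aq)]) / ([Fe3+(aq)]^2·[Sn2+(aq)]).
Isolating [Sn4+(aq)] in Q = 10^{−0.845} yields log [Sn4+(aq)] = −3.276, i.e. 0.00053 M.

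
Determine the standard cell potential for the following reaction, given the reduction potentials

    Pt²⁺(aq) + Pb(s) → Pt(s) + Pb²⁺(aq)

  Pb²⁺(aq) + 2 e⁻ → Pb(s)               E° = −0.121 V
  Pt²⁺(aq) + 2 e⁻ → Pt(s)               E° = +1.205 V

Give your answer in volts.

+1.326 V

In the reaction as written, Pt²⁺(aq) is reduced (cathode) and Pb²⁺(aq) is produced by oxidation at the anode.
E°cell = E°(cathode) − E°(anode) = +1.205 − (−0.121) = +1.326 V.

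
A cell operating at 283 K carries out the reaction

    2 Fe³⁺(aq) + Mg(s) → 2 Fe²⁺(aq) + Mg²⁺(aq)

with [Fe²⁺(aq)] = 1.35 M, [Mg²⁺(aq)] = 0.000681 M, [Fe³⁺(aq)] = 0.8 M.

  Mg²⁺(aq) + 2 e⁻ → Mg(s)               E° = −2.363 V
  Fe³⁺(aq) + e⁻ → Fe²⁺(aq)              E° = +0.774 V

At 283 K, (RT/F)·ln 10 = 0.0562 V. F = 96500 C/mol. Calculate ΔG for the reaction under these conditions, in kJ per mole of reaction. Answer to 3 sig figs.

−620 kJ/mol

With Fe³⁺/Fe²⁺ reduced at the cathode, E°cell = +0.774 − (−2.363) = +3.137 V and n = 2.
Here Q = ([Fe²⁺(aq)]^2·[Mg²⁺(aq)]) / [Fe³⁺(aq)]^2 = 0.00194 (log Q = −2.712), giving E = +3.137 − (0.0562/2)·(−2.712) = +3.2132 V.
Finally ΔG = −nFE = −(2)(96500 C/mol)(+3.2132 V) = −620 kJ/mol.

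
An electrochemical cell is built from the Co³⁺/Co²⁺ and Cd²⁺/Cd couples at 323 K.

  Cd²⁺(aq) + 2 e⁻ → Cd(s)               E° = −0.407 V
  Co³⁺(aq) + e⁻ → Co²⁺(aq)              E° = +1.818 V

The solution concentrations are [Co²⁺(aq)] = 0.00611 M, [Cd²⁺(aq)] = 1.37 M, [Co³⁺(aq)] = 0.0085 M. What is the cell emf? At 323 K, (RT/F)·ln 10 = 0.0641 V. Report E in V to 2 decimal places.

Since E°(Co³⁺/Co²⁺) > E°(Cd²⁺/Cd), Co³⁺/Co²⁺ serves as the cathode.
The standard potential is +1.818 − (−0.407) = +2.225 V and the balanced reaction transfers n = 2 electrons.
The balanced reaction is 2 Co³⁺(aq) + Cd(s) → 2 Co²⁺(aq) + Cd²⁺(aq), so Q = ([Co²⁺(aq)]^2·[Cd²⁺(aq)]) / [Co³⁺(aq)]^2 = 0.708 and log Q = −0.150.
By the Nernst equation, E = +2.225 − (0.0641/2)·(−0.150) = +2.23 V.

+2.23 V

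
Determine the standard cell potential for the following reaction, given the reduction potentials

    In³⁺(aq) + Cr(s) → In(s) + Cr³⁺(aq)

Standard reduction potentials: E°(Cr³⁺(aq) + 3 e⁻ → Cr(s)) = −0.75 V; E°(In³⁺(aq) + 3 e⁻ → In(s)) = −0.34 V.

+0.41 V

In³⁺(aq) gains electrons, so the In³⁺/In couple is the cathode; the Cr³⁺/Cr couple is the anode.
E°cell = E°(cathode) − E°(anode) = −0.34 − (−0.75) = +0.41 V.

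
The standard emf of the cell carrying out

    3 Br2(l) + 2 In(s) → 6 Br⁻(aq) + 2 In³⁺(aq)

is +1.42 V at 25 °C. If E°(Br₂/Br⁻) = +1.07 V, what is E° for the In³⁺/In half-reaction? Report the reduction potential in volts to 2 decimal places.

In the reaction as written the Br₂/Br⁻ couple is reduced (cathode) and In³⁺/In is oxidized (anode), so E°cell = E°(Br₂/Br⁻) − E°(In³⁺/In).
E°(In³⁺/In) = E°(cathode) − E°cell = +1.07 − (+1.42) = −0.35 V.

−0.35 V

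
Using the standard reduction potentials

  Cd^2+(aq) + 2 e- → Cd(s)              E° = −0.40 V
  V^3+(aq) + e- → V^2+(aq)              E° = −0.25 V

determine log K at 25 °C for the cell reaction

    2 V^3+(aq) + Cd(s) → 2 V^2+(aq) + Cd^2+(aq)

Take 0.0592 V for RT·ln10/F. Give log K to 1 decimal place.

The V³⁺/V²⁺ couple is reduced (cathode); E°cell = −0.25 − (−0.40) = +0.15 V with n = 2.
At equilibrium E = 0, so log K = nE°cell / 0.0592 = (2)(+0.15) / 0.0592 = 5.1.

log K = 5.1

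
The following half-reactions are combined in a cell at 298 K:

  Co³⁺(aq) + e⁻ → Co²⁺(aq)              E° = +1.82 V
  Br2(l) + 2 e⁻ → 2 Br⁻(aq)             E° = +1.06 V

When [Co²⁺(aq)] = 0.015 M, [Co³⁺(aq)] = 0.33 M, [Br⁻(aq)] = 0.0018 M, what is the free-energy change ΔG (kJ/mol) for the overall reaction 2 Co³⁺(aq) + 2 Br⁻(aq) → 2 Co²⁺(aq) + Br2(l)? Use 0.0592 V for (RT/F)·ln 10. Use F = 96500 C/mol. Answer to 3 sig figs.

The standard cell potential is +1.82 − (+1.06) = +0.76 V, with n = 2 electrons in the balanced equation.
Q = [Co²⁺(aq)]^2 / ([Co³⁺(aq)]^2·[Br⁻(aq)]^2) = 638, so log Q = 2.805 and E = +0.76 − (0.0592/2)(2.805) = +0.6770 V.
Finally ΔG = −nFE = −(2)(96500 C/mol)(+0.6770 V) = −131 kJ/mol.

−131 kJ/mol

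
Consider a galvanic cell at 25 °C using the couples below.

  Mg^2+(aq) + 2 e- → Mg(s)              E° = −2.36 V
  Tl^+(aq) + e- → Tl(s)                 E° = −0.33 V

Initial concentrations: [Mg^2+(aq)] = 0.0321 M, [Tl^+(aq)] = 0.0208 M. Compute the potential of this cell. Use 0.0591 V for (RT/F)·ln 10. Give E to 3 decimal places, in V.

+1.975 V

Since E°(Tl⁺/Tl) > E°(Mg²⁺/Mg), Tl⁺/Tl serves as the cathode.
E°cell = −0.33 − (−2.36) = +2.03 V, with n = 2 electrons transferred.
For the overall reaction 2 Tl^+(aq) + Mg(s) → 2 Tl(s) + Mg^2+(aq), Q = [Mg^2+(aq)] / [Tl^+(aq)]^2 = 74.2, giving log Q = 1.870.
By the Nernst equation, E = +2.03 − (0.0591/2)·(1.870) = +1.975 V.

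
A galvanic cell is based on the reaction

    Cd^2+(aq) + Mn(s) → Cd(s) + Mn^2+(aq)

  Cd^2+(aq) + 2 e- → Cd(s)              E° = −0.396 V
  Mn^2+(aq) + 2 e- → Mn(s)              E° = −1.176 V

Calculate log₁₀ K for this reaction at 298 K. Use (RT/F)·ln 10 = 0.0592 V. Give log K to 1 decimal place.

log K = 26.4

The Cd²⁺/Cd couple is reduced (cathode); E°cell = −0.396 − (−1.176) = +0.780 V with n = 2.
At equilibrium E = 0, so log K = nE°cell / 0.0592 = (2)(+0.780) / 0.0592 = 26.4.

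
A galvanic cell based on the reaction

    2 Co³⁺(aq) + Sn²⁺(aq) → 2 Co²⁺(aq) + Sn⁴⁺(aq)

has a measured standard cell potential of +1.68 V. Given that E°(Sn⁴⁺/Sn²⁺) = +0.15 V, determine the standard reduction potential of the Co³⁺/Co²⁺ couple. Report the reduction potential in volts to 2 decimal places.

In the reaction as written the Co³⁺/Co²⁺ couple is reduced (cathode) and Sn⁴⁺/Sn²⁺ is oxidized (anode), so E°cell = E°(Co³⁺/Co²⁺) − E°(Sn⁴⁺/Sn²⁺).
E°(Co³⁺/Co²⁺) = E°cell + E°(anode) = +1.68 + (+0.15) = +1.83 V.

+1.83 V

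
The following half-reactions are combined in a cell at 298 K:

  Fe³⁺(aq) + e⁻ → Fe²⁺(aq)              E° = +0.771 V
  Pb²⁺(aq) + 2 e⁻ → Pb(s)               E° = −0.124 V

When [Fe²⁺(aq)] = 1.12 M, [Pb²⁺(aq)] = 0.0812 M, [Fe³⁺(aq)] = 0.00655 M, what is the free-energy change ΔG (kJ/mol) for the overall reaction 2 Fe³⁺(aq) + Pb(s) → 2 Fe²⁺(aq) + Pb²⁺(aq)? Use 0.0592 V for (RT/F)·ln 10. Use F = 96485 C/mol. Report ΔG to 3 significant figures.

−153 kJ/mol

With Fe³⁺/Fe²⁺ reduced at the cathode, E°cell = +0.771 − (−0.124) = +0.895 V and n = 2.
Here Q = ([Fe²⁺(aq)]^2·[Pb²⁺(aq)]) / [Fe³⁺(aq)]^2 = 2.37×10^3 (log Q = 3.376), giving E = +0.895 − (0.0592/2)·(3.376) = +0.7951 V.
ΔG = −nFE = −(2)(96485)(+0.7951) J/mol = −153 kJ/mol.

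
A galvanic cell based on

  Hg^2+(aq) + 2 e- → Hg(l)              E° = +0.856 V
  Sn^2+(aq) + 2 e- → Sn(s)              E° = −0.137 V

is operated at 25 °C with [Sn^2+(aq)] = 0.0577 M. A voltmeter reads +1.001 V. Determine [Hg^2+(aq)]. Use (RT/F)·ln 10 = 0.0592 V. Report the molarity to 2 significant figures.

0.11 M

The Hg²⁺/Hg couple has the larger reduction potential, so it is the cathode: E°cell = +0.856 − (−0.137) = +0.993 V and n = 2.
Since E = E° − (0.0592/n)·log Q, log Q = n(E° − E)/0.0592 = −0.270.
The balanced reaction is Hg^2+(aq) + Sn(s) → Hg(l) + Sn^2+(aq), so Q = [Sn^2+(aq)] / [Hg^2+(aq)].
Substituting the known concentrations and solving, log [Hg^2+(aq)] = −0.969 and [Hg^2+(aq)] = 0.11 M.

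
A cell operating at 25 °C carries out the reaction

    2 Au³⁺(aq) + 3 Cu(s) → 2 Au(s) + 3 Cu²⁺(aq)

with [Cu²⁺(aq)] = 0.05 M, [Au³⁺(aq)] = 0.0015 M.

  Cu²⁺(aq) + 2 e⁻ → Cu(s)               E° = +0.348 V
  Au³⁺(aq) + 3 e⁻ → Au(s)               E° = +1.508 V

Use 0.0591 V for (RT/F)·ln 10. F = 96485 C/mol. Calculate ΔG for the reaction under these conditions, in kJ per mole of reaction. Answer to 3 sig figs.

−662 kJ/mol

With Au³⁺/Au reduced at the cathode, E°cell = +1.508 − (+0.348) = +1.160 V and n = 6.
Here Q = [Cu²⁺(aq)]^3 / [Au³⁺(aq)]^2 = 55.6 (log Q = 1.745), giving E = +1.160 − (0.0591/6)·(1.745) = +1.1428 V.
Then ΔG = −nFE = −6 × 96485 × +1.1428 J/mol = −662 kJ/mol.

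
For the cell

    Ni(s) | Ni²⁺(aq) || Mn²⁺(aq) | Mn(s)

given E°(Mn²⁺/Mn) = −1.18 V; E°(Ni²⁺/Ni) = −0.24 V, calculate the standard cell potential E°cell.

−0.94 V

By convention the left-hand electrode in cell notation is the anode (oxidation) and the right-hand electrode is the cathode (reduction).
E°cell = E°(right) − E°(left) = −1.18 − (−0.24) = −0.94 V.
The negative sign shows that, as written, the cell would require an external voltage to drive the reaction.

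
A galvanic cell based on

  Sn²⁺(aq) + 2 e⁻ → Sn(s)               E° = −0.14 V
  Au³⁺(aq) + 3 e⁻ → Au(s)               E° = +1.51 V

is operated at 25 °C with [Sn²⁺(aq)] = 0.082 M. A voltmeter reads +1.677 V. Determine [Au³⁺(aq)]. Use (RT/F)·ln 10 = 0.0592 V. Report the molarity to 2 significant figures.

0.55 M

The Au³⁺/Au couple has the larger reduction potential, so it is the cathode: E°cell = +1.51 − (−0.14) = +1.65 V and n = 6.
From the Nernst equation, log Q = n(E° − E)/0.0592 = 6·(+1.65 − (+1.677))/0.0592 = −2.736.
The balanced reaction is 2 Au³⁺(aq) + 3 Sn(s) → 2 Au(s) + 3 Sn²⁺(aq), so Q = [Sn²⁺(aq)]^3 / [Au³⁺(aq)]^2.
Solving for the unknown gives log [Au³⁺(aq)] = −0.261, so [Au³⁺(aq)] ≈ 0.55 M.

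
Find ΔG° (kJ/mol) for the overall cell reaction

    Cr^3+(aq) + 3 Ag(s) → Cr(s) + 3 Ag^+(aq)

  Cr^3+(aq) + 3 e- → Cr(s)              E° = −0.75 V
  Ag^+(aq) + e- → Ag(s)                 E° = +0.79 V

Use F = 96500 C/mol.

+446 kJ/mol

In the reaction as written Cr^3+(aq) is reduced, so the Cr³⁺/Cr couple is the cathode and Ag⁺/Ag is the anode.
E°cell = −0.75 − (+0.79) = −1.54 V; balancing electrons gives n = 3.
ΔG° = −nFE°cell = −(3)(96500)(−1.54) J/mol = +446 kJ/mol.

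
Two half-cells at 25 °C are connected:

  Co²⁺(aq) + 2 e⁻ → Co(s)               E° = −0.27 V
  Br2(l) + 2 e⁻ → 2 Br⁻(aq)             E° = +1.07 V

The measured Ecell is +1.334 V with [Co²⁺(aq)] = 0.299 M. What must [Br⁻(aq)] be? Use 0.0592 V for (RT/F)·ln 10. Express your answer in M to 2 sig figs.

Br₂/Br⁻ is the cathode (higher E°); E°cell = +1.07 − (−0.27) = +1.34 V with n = 2.
From the Nernst equation, log Q = n(E° − E)/0.0592 = 2·(+1.34 − (+1.334))/0.0592 = 0.203.
For Br2(l) + Co(s) → 2 Br⁻(aq) + Co²⁺(aq), the reaction quotient is Q = [Br⁻(aq)]^2·[Co²⁺(aq)].
Isolating [Br⁻(aq)] in Q = 10^{0.203} yields log [Br⁻(aq)] = 0.364, i.e. 2.3 M.

2.3 M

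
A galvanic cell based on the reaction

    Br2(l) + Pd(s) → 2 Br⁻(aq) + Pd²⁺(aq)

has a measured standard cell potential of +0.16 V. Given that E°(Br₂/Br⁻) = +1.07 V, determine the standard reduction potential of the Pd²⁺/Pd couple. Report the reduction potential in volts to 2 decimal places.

+0.91 V

In the reaction as written the Br₂/Br⁻ couple is reduced (cathode) and Pd²⁺/Pd is oxidized (anode), so E°cell = E°(Br₂/Br⁻) − E°(Pd²⁺/Pd).
E°(Pd²⁺/Pd) = E°(cathode) − E°cell = +1.07 − (+0.16) = +0.91 V.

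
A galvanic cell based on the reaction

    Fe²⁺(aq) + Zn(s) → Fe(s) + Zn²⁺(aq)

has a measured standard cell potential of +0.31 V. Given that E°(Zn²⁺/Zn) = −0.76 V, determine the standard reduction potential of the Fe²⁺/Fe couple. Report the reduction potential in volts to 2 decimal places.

In the reaction as written the Fe²⁺/Fe couple is reduced (cathode) and Zn²⁺/Zn is oxidized (anode), so E°cell = E°(Fe²⁺/Fe) − E°(Zn²⁺/Zn).
E°(Fe²⁺/Fe) = E°cell + E°(anode) = +0.31 + (−0.76) = −0.45 V.

−0.45 V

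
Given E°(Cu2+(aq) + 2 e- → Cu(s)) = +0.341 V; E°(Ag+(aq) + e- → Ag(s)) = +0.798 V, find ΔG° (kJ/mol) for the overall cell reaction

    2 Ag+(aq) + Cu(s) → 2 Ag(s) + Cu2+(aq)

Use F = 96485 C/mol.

In the reaction as written Ag+(aq) is reduced, so the Ag⁺/Ag couple is the cathode and Cu²⁺/Cu is the anode.
E°cell = +0.798 − (+0.341) = +0.457 V; balancing electrons gives n = 2.
ΔG° = −nFE°cell = −(2)(96485)(+0.457) J/mol = −88.2 kJ/mol.

−88.2 kJ/mol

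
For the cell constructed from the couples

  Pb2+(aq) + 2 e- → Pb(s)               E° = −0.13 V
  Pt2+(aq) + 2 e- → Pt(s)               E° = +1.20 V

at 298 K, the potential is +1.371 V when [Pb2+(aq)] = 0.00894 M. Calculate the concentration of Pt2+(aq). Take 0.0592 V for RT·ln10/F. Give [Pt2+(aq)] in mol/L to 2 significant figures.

With Pt²⁺/Pt at the cathode and Pb²⁺/Pb at the anode, E°cell = +1.20 − (−0.13) = +1.33 V (n = 2).
Since E = E° − (0.0592/n)·log Q, log Q = n(E° − E)/0.0592 = −1.385.
The balanced reaction is Pt2+(aq) + Pb(s) → Pt(s) + Pb2+(aq), so Q = [Pb2+(aq)] / [Pt2+(aq)].
Isolating [Pt2+(aq)] in Q = 10^{−1.385} yields log [Pt2+(aq)] = −0.664, i.e. 0.22 M.

0.22 M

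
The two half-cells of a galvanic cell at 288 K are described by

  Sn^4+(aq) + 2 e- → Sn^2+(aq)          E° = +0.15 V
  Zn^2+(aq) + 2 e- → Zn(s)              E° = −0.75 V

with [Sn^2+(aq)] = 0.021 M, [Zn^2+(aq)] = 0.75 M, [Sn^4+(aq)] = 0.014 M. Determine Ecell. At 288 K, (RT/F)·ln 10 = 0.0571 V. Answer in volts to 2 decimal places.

+0.90 V

The Sn⁴⁺/Sn²⁺ couple has the more positive E°, so it is the cathode; Zn²⁺/Zn is the anode.
The standard potential is +0.15 − (−0.75) = +0.90 V and the balanced reaction transfers n = 2 electrons.
The balanced reaction is Sn^4+(aq) + Zn(s) → Sn^2+(aq) + Zn^2+(aq), so Q = ([Sn^2+(aq)]·[Zn^2+(aq)]) / [Sn^4+(aq)] = 1.12 and log Q = 0.051.
Applying E = E° − (RT ln10/nF)·log Q gives +0.90 − (0.0571/2)(0.051) = +0.90 V.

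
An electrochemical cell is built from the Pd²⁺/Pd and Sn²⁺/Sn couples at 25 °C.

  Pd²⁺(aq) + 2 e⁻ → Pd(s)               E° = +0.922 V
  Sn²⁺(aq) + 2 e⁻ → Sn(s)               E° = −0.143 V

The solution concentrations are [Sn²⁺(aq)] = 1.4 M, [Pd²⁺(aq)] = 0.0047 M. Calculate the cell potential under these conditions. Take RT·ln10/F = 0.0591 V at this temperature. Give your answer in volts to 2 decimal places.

+0.99 V

Since E°(Pd²⁺/Pd) > E°(Sn²⁺/Sn), Pd²⁺/Pd serves as the cathode.
E°cell = E°cat − E°an = +0.922 − (−0.143) = +1.065 V; n = 2.
For the overall reaction Pd²⁺(aq) + Sn(s) → Pd(s) + Sn²⁺(aq), Q = [Sn²⁺(aq)] / [Pd²⁺(aq)] = 298, giving log Q = 2.474.
E = E° − (0.0591/n)·log Q = +1.065 − (0.0591/2)(2.474) = +0.99 V.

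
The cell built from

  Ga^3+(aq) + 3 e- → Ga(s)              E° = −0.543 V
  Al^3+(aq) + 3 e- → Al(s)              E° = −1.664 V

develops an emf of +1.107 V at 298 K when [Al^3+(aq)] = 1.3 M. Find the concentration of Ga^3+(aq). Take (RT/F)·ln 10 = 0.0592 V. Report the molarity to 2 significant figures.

0.25 M

The Ga³⁺/Ga couple has the larger reduction potential, so it is the cathode: E°cell = −0.543 − (−1.664) = +1.121 V and n = 3.
Since E = E° − (0.0592/n)·log Q, log Q = n(E° − E)/0.0592 = 0.709.
For Ga^3+(aq) + Al(s) → Ga(s) + Al^3+(aq), the reaction quotient is Q = [Al^3+(aq)] / [Ga^3+(aq)].
Substituting the known concentrations and solving, log [Ga^3+(aq)] = −0.595 and [Ga^3+(aq)] = 0.25 M.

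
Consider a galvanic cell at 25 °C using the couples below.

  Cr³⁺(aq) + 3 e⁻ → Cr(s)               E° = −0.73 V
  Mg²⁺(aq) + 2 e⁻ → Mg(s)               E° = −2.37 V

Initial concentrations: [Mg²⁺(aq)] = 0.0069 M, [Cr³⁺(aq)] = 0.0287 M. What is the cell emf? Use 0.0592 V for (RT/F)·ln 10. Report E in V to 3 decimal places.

+1.674 V

Cr³⁺/Cr is reduced (cathode, E° = −0.73 V) and Mg²⁺/Mg is oxidized (anode).
E°cell = E°cat − E°an = −0.73 − (−2.37) = +1.64 V; n = 6.
Balancing gives 2 Cr³⁺(aq) + 3 Mg(s) → 2 Cr(s) + 3 Mg²⁺(aq); hence Q = [Mg²⁺(aq)]^3 / [Cr³⁺(aq)]^2 = 0.000399 (log Q = −3.399).
Applying E = E° − (RT ln10/nF)·log Q gives +1.64 − (0.0592/6)(−3.399) = +1.674 V.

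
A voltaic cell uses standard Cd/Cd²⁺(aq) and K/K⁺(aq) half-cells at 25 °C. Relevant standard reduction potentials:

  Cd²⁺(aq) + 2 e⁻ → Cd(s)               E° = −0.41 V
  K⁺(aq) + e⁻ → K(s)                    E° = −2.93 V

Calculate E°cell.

The Cd²⁺/Cd couple has the higher E°, so Cd ion is reduced (cathode) and K is oxidized (anode).
E°cell = E°(cathode) − E°(anode) = −0.41 − (−2.93) = +2.52 V.

+2.52 V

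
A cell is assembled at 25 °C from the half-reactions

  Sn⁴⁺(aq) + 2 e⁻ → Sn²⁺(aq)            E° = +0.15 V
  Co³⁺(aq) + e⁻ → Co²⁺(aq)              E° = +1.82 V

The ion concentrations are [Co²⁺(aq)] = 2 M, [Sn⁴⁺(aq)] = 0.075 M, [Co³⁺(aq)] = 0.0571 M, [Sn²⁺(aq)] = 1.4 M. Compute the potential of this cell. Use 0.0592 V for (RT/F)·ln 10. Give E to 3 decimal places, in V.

Since E°(Co³⁺/Co²⁺) > E°(Sn⁴⁺/Sn²⁺), Co³⁺/Co²⁺ serves as the cathode.
E°cell = +1.82 − (+0.15) = +1.67 V, with n = 2 electrons transferred.
For the overall reaction 2 Co³⁺(aq) + Sn²⁺(aq) → 2 Co²⁺(aq) + Sn⁴⁺(aq), Q = ([Co²⁺(aq)]^2·[Sn⁴⁺(aq)]) / ([Co³⁺(aq)]^2·[Sn²⁺(aq)]) = 65.7, giving log Q = 1.818.
E = E° − (0.0592/n)·log Q = +1.67 − (0.0592/2)(1.818) = +1.616 V.

+1.616 V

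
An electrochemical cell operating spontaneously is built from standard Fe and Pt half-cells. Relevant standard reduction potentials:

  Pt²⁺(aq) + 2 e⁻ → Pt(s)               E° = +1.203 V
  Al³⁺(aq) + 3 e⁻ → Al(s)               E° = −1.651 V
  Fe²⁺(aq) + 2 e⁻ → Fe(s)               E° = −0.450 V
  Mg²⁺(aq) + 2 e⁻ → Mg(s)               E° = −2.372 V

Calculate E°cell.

Of the two couples in this cell, the one with the more positive reduction potential is reduced at the cathode: here that is Pt²⁺/Pt (+1.203 V); Fe²⁺/Fe (−0.450 V) is the anode.
E°cell = E°(cathode) − E°(anode) = +1.203 − (−0.450) = +1.653 V.

+1.653 V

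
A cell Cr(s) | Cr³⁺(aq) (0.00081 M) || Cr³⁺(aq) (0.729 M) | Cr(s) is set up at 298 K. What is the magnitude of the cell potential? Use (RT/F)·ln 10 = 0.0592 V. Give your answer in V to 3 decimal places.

0.058 V

For a concentration cell E°cell = 0, since both electrodes use the same couple.
The compartment with the higher Cr³⁺(aq) concentration (0.729 M) acts as the cathode; ions are reduced there and produced at the dilute (0.00081 M) anode.
With n = 3, Ecell = −(0.0592/3)·log([dilute]/[conc]) = −(0.0592/3)·log(0.00081/0.729) = +0.058 V.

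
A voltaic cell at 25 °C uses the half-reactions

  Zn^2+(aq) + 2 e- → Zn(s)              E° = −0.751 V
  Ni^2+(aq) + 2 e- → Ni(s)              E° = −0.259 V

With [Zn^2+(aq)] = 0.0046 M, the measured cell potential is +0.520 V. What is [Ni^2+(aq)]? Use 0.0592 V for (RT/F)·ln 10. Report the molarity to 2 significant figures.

0.041 M

With Ni²⁺/Ni at the cathode and Zn²⁺/Zn at the anode, E°cell = −0.259 − (−0.751) = +0.492 V (n = 2).
From the Nernst equation, log Q = n(E° − E)/0.0592 = 2·(+0.492 − (+0.520))/0.0592 = −0.946.
The balanced reaction is Ni^2+(aq) + Zn(s) → Ni(s) + Zn^2+(aq), so Q = [Zn^2+(aq)] / [Ni^2+(aq)].
Solving for the unknown gives log [Ni^2+(aq)] = −1.391, so [Ni^2+(aq)] ≈ 0.041 M.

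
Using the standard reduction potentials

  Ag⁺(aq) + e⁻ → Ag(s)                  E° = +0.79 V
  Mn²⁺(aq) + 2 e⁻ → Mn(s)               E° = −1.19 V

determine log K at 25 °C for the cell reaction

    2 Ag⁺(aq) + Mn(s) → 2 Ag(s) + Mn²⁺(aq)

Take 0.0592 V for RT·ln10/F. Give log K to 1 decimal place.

log K = 66.9

The Ag⁺/Ag couple is reduced (cathode); E°cell = +0.79 − (−1.19) = +1.98 V with n = 2.
At equilibrium E = 0, so log K = nE°cell / 0.0592 = (2)(+1.98) / 0.0592 = 66.9.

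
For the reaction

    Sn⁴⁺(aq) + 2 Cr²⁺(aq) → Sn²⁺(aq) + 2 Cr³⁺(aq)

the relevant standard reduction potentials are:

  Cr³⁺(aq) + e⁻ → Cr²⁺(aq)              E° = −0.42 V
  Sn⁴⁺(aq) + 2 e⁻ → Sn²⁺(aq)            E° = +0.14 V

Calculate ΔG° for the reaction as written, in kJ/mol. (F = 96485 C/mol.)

−108 kJ/mol

In the reaction as written Sn⁴⁺(aq) is reduced, so the Sn⁴⁺/Sn²⁺ couple is the cathode and Cr³⁺/Cr²⁺ is the anode.
E°cell = +0.14 − (−0.42) = +0.56 V; balancing electrons gives n = 2.
ΔG° = −nFE°cell = −(2)(96485)(+0.56) J/mol = −108 kJ/mol.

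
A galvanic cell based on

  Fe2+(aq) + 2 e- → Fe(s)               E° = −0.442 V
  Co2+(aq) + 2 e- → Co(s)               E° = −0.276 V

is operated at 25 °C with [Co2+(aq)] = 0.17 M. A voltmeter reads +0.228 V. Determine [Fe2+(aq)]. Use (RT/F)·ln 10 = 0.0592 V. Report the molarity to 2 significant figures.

With Co²⁺/Co at the cathode and Fe²⁺/Fe at the anode, E°cell = −0.276 − (−0.442) = +0.166 V (n = 2).
Rearranging E = E° − (0.0592/n)·log Q gives log Q = 2(+0.166 − (+0.228))/0.0592 = −2.095.
The balanced reaction is Co2+(aq) + Fe(s) → Co(s) + Fe2+(aq), so Q = [Fe2+(aq)] / [Co2+(aq)].
Substituting the known concentrations and solving, log [Fe2+(aq)] = −2.865 and [Fe2+(aq)] = 0.0014 M.

0.0014 M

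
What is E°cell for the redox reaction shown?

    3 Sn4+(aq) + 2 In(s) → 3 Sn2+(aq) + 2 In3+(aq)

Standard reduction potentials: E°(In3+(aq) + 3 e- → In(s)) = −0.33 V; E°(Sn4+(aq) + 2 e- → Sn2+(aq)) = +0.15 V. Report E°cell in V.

+0.48 V

Sn4+(aq) gains electrons, so the Sn⁴⁺/Sn²⁺ couple is the cathode; the In³⁺/In couple is the anode.
E°cell = E°(cathode) − E°(anode) = +0.15 − (−0.33) = +0.48 V.
The positive value indicates the reaction is spontaneous as written.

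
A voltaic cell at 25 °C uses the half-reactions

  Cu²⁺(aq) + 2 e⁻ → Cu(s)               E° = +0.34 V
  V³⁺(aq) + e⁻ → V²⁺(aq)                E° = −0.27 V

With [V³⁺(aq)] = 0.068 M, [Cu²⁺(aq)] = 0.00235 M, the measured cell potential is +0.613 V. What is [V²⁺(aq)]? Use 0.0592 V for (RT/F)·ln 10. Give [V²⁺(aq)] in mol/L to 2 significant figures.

1.6 M

The Cu²⁺/Cu couple has the larger reduction potential, so it is the cathode: E°cell = +0.34 − (−0.27) = +0.61 V and n = 2.
Rearranging E = E° − (0.0592/n)·log Q gives log Q = 2(+0.61 − (+0.613))/0.0592 = −0.101.
Balancing electrons gives Cu²⁺(aq) + 2 V²⁺(aq) → Cu(s) + 2 V³⁺(aq); thus Q = [V³⁺(aq)]^2 / ([Cu²⁺(aq)]·[V²⁺(aq)]^2).
Substituting the known concentrations and solving, log [V²⁺(aq)] = 0.197 and [V²⁺(aq)] = 1.6 M.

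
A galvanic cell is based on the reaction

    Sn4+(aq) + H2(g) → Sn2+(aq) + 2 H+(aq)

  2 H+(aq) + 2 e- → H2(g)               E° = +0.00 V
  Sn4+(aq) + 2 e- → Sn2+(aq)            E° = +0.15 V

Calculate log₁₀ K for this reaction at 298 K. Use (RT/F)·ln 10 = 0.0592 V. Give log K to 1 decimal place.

log K = 5.1

The Sn⁴⁺/Sn²⁺ couple is reduced (cathode); E°cell = +0.15 − (+0.00) = +0.15 V with n = 2.
At equilibrium E = 0, so log K = nE°cell / 0.0592 = (2)(+0.15) / 0.0592 = 5.1.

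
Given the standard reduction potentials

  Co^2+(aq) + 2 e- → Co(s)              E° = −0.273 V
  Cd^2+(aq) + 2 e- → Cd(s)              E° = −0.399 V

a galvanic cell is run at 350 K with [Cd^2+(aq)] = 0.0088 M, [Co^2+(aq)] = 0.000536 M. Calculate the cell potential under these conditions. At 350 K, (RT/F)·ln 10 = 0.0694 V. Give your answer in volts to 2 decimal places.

+0.08 V

Co²⁺/Co is reduced (cathode, E° = −0.273 V) and Cd²⁺/Cd is oxidized (anode).
E°cell = E°cat − E°an = −0.273 − (−0.399) = +0.126 V; n = 2.
The balanced reaction is Co^2+(aq) + Cd(s) → Co(s) + Cd^2+(aq), so Q = [Cd^2+(aq)] / [Co^2+(aq)] = 16.4 and log Q = 1.215.
E = E° − (0.0694/n)·log Q = +0.126 − (0.0694/2)(1.215) = +0.08 V.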